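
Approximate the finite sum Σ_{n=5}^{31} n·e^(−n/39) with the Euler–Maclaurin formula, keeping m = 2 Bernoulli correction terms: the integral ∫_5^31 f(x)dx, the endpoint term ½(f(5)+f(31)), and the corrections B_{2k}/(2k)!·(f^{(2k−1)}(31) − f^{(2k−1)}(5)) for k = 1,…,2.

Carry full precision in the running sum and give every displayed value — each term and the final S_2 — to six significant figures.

S_2 ≈ 285.687

Integral: ∫_5^31 x·e^(−x/39) dx = 276.544.
Boundary: ½(f(5) + f(31)) = ½(4.39836 + 14.0008) = 9.19959.
Running total after boundary: 285.743.
Correction k=1: B_{2}/2! · (f^{(1)}(31) − f^{(1)}(5)) = 1/12 · (0.0926439 − 0.766894) = -0.0561875.
Running total after k=1: 285.687.
Correction k=2: B_{4}/4! · (f^{(3)}(31) − f^{(3)}(5)) = −1/720 · (0.000654781 − 0.00166091) = 1.39740e-06.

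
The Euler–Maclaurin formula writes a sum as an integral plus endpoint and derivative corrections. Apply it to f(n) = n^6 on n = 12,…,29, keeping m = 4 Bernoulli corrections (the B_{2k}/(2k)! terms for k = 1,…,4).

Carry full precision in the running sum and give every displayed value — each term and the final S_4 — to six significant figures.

S_4 ≈ 2.76818e+09

The integral term ∫_12^29 x^6 dx = 2.45915e+09.
½[f(12) + f(29)] = ½[2.98598e+06 + 5.94823e+08] = 2.98905e+08.
Running total after boundary: 2.75805e+09.
Correction k=1: B_{2}/2! · (f^{(1)}(29) − f^{(1)}(12)) = 1/12 · (1.23067e+08 − 1.49299e+06) = 1.01312e+07.
Running total after k=1: 2.76819e+09.
Correction k=2: B_{4}/4! · (f^{(3)}(29) − f^{(3)}(12)) = −1/720 · (2.92668e+06 − 207360) = -3776.83.
Running total after k=2: 2.76818e+09.
Correction k=3: B_{6}/6! · (f^{(5)}(29) − f^{(5)}(12)) = 1/30240 · (20880.0 − 8640.00) = 0.404762.
Running total after k=3: 2.76818e+09.
Correction k=4: B_{8}/8! · (f^{(7)}(29) − f^{(7)}(12)) = −1/1209600 · (0.00000 − 0.00000) = 0.00000.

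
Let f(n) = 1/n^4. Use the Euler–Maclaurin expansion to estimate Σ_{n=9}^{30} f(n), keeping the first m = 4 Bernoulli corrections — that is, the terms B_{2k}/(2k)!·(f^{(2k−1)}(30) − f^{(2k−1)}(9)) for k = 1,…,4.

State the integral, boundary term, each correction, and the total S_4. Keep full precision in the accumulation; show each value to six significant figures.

S_4 ≈ 0.000527324

The integral term ∫_9^30 1/x^4 dx = 0.000444902.
Boundary: ½(f(9) + f(30)) = ½(0.000152416 + 1.23457e-06) = 7.68252e-05.
Integral + boundary = 0.000521727.
Order-1 term: 1/12 · (-1.64609e-07 − (-6.77404e-05)) = 5.63131e-06.
After k=1: 0.000527358.
Order-2 term: −1/720 · (-5.48697e-09 − (-2.50890e-05)) = -3.48382e-08.
After k=2: 0.000527323.
Order-3 term: 1/30240 · (-3.41411e-10 − (-1.73455e-05)) = 5.73583e-10.
After k=3: 0.000527324.
Order-4 term: −1/1209600 · (-3.41411e-11 − (-1.92728e-05)) = -1.59331e-11.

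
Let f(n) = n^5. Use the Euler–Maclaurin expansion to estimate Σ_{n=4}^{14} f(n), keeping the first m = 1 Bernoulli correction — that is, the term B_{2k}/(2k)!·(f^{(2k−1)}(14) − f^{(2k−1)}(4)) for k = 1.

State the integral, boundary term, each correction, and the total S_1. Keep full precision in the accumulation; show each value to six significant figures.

∫_4^14 x^5 dx evaluates to 1.25424e+06.
½[f(4) + f(14)] = ½[1024.00 + 537824] = 269424.
So far: 1.52366e+06.
Correction k=1: B_{2}/2! · (f^{(1)}(14) − f^{(1)}(4)) = 1/12 · (192080 − 1280.00) = 15900.0.

S_1 ≈ 1.53956e+06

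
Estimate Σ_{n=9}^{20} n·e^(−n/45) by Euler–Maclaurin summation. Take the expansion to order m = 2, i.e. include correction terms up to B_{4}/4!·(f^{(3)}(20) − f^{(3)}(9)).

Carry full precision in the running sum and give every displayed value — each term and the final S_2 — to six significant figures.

S_2 ≈ 124.134

The integral term ∫_9^20 x·e^(−x/45) dx = 114.063.
½[f(9) + f(20)] = ½[7.36858 + 12.8236] = 10.0961.
Integral + boundary = 124.159.
Order-1 term: 1/12 · (0.356211 − 0.654985) = -0.0248978.
Partial sum through k=1: 124.134.
Order-2 term: −1/720 · (0.000809171 − 0.00113207) = 4.48473e-07.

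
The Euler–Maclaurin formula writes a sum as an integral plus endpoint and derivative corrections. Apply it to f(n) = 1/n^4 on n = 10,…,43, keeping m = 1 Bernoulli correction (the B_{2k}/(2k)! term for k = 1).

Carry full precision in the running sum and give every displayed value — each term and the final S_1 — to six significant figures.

S_1 ≈ 0.000382618

Integral: ∫_10^43 1/x^4 dx = 0.000329141.
½[f(10) + f(43)] = ½[0.000100000 + 2.92500e-07] = 5.01463e-05.
Running total after boundary: 0.000379287.
Order-1 term: 1/12 · (-2.72093e-08 − (-4.00000e-05)) = 3.33107e-06.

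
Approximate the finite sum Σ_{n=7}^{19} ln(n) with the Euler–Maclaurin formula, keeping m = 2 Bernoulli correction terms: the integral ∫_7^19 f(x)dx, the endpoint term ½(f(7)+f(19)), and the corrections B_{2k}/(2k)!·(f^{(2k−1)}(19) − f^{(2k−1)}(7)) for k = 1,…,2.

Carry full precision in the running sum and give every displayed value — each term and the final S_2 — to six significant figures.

The integral term ∫_7^19 ln(x) dx = 30.3230.
Boundary: ½(f(7) + f(19)) = ½(1.94591 + 2.94444) = 2.44517.
Integral + boundary = 32.7681.
Correction k=1: B_{2}/2! · (f^{(1)}(19) − f^{(1)}(7)) = 1/12 · (0.0526316 − 0.142857) = -0.00751880.
Partial sum through k=1: 32.7606.
Correction k=2: B_{4}/4! · (f^{(3)}(19) − f^{(3)}(7)) = −1/720 · (0.000291588 − 0.00583090) = 7.69349e-06.

S_2 ≈ 32.7606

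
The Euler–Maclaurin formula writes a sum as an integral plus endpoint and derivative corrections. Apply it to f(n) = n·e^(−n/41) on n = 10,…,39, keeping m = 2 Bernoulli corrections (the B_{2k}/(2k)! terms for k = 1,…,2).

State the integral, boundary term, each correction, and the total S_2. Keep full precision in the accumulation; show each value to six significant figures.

S_2 ≈ 382.870

Integral: ∫_10^39 x·e^(−x/41) dx = 371.468.
Boundary: ½(f(10) + f(39)) = ½(7.83564 + 15.0645) = 11.4501.
Integral + boundary = 382.918.
Correction k=1: B_{2}/2! · (f^{(1)}(39) − f^{(1)}(10)) = 1/12 · (0.0188424 − 0.592451) = -0.0478007.
After k=1: 382.870.
Correction k=2: B_{4}/4! · (f^{(3)}(39) − f^{(3)}(10)) = −1/720 · (0.000470780 − 0.00128470) = 1.13044e-06.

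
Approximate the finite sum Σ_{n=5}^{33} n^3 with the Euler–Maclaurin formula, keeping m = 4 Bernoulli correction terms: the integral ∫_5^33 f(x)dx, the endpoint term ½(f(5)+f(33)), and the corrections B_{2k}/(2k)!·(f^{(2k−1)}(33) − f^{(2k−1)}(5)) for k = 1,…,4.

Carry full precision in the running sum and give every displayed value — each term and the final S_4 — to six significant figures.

Integral: ∫_5^33 x^3 dx = 296324.
½[f(5) + f(33)] = ½[125.000 + 35937.0] = 18031.0.
Integral + boundary = 314355.
Correction k=1: B_{2}/2! · (f^{(1)}(33) − f^{(1)}(5)) = 1/12 · (3267.00 − 75.0000) = 266.000.
After k=1: 314621.
Correction k=2: B_{4}/4! · (f^{(3)}(33) − f^{(3)}(5)) = −1/720 · (6.00000 − 6.00000) = 0.00000.
After k=2: 314621.
Correction k=3: B_{6}/6! · (f^{(5)}(33) − f^{(5)}(5)) = 1/30240 · (0.00000 − 0.00000) = 0.00000.
After k=3: 314621.
Correction k=4: B_{8}/8! · (f^{(7)}(33) − f^{(7)}(5)) = −1/1209600 · (0.00000 − 0.00000) = 0.00000.

S_4 ≈ 314621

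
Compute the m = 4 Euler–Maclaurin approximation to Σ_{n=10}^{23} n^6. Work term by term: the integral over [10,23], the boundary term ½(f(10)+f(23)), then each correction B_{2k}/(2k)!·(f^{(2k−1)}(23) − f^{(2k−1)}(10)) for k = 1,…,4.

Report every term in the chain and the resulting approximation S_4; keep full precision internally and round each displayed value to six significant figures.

S_4 ≈ 5.62659e+08

The integral term ∫_10^23 x^6 dx = 4.84975e+08.
Endpoint term: (f(10) + f(23))/2 = (1.00000e+06 + 1.48036e+08)/2 = 7.45179e+07.
So far: 5.59493e+08.
Correction k=1: B_{2}/2! · (f^{(1)}(23) − f^{(1)}(10)) = 1/12 · (3.86181e+07 − 600000) = 3.16817e+06.
Partial sum through k=1: 5.62661e+08.
Correction k=2: B_{4}/4! · (f^{(3)}(23) − f^{(3)}(10)) = −1/720 · (1.46004e+06 − 120000) = -1861.17.
Partial sum through k=2: 5.62659e+08.
Correction k=3: B_{6}/6! · (f^{(5)}(23) − f^{(5)}(10)) = 1/30240 · (16560.0 − 7200.00) = 0.309524.
Partial sum through k=3: 5.62659e+08.
Correction k=4: B_{8}/8! · (f^{(7)}(23) − f^{(7)}(10)) = −1/1209600 · (0.00000 − 0.00000) = 0.00000.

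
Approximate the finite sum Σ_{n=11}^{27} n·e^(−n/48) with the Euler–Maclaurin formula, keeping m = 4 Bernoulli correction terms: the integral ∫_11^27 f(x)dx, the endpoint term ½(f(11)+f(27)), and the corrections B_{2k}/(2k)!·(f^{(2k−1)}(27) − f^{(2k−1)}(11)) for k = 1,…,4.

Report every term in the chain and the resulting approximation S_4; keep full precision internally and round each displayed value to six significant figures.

S_4 ≈ 212.812

∫_11^27 x·e^(−x/48) dx evaluates to 200.777.
Boundary: ½(f(11) + f(27)) = ½(8.74716 + 15.3841) = 12.0656.
Running total after boundary: 212.843.
k=1: B_{2}/(2)! × [f^{(1)}(27) − f^{(1)}(11)] = 1/12 × (0.249280 − 0.612964) = -0.0303070.
Running total after k=1: 212.812.
k=2: B_{4}/(4)! × [f^{(3)}(27) − f^{(3)}(11)] = −1/720 × (0.000602798 − 0.000956318) = 4.91000e-07.
Running total after k=2: 212.812.
k=3: B_{6}/(6)! × [f^{(5)}(27) − f^{(5)}(11)] = 1/30240 × (4.76302e-07 − 7.14667e-07) = -7.88241e-12.
Running total after k=3: 212.812.
k=4: B_{8}/(8)! × [f^{(7)}(27) − f^{(7)}(11)] = −1/1209600 × (2.99902e-10 − 4.40219e-10) = 1.16003e-16.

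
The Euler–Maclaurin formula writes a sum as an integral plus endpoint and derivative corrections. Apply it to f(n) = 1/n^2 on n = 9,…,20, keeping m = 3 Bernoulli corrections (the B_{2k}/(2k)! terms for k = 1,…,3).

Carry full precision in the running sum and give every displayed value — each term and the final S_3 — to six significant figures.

∫_9^20 1/x^2 dx evaluates to 0.0611111.
½[f(9) + f(20)] = ½[0.0123457 + 0.00250000] = 0.00742284.
So far: 0.0685340.
Order-1 term: 1/12 · (-0.000250000 − (-0.00274348)) = 0.000207790.
Partial sum through k=1: 0.0687417.
Order-2 term: −1/720 · (-7.50000e-06 − (-0.000406442)) = -5.54086e-07.
Partial sum through k=2: 0.0687412.
Order-3 term: 1/30240 · (-5.62500e-07 − (-0.000150534)) = 4.95938e-09.

S_3 ≈ 0.0687412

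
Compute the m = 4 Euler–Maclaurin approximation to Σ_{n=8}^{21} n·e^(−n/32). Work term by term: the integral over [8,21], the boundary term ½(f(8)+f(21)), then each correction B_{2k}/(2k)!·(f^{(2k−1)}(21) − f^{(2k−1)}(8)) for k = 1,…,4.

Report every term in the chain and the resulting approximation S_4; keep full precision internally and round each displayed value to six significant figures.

S_4 ≈ 125.521

The integral term ∫_8^21 x·e^(−x/32) dx = 116.992.
½[f(8) + f(21)] = ½[6.23041 + 10.8947] = 8.56253.
Running total after boundary: 125.554.
Order-1 term: 1/12 · (0.178335 − 0.584101) = -0.0338138.
Running total after k=1: 125.521.
Order-2 term: −1/720 · (0.00118742 − 0.00209151) = 1.25567e-06.
Running total after k=2: 125.521.
Order-3 term: 1/30240 · (2.14911e-06 − 3.52793e-06) = -4.55958e-11.
Running total after k=3: 125.521.
Order-4 term: −1/1209600 · (3.06507e-09 − 4.89587e-09) = 1.51356e-15.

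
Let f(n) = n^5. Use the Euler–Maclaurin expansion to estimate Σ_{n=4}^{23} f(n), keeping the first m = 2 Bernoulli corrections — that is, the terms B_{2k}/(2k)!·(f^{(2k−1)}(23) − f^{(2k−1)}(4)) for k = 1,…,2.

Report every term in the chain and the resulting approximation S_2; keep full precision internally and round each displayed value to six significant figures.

The integral term ∫_4^23 x^5 dx = 2.46720e+07.
½[f(4) + f(23)] = ½[1024.00 + 6.43634e+06] = 3.21868e+06.
So far: 2.78906e+07.
k=1: B_{2}/(2)! × [f^{(1)}(23) − f^{(1)}(4)] = 1/12 × (1.39920e+06 − 1280.00) = 116494.
Partial sum through k=1: 2.80071e+07.
k=2: B_{4}/(4)! × [f^{(3)}(23) − f^{(3)}(4)] = −1/720 × (31740.0 − 960.000) = -42.7500.

S_2 ≈ 2.80071e+07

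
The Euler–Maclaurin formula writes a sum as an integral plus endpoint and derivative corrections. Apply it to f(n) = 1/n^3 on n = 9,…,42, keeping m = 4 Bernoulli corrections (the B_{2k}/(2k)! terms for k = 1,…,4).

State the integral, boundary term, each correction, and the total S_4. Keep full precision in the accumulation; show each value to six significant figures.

S_4 ≈ 0.00661988

The integral term ∫_9^42 1/x^3 dx = 0.00588939.
Endpoint term: (f(9) + f(42))/2 = (0.00137174 + 1.34975e-05)/2 = 0.000692620.
Integral + boundary = 0.00658201.
Order-1 term: 1/12 · (-9.64104e-07 − (-0.000457247)) = 3.80236e-05.
Partial sum through k=1: 0.00662004.
Order-2 term: −1/720 · (-1.09309e-08 − (-0.000112901)) = -1.56791e-07.
Partial sum through k=2: 0.00661988.
Order-3 term: 1/30240 · (-2.60259e-10 − (-5.85410e-05)) = 1.93587e-09.
Partial sum through k=3: 0.00661988.
Order-4 term: −1/1209600 · (-1.06228e-11 − (-5.20365e-05)) = -4.30196e-11.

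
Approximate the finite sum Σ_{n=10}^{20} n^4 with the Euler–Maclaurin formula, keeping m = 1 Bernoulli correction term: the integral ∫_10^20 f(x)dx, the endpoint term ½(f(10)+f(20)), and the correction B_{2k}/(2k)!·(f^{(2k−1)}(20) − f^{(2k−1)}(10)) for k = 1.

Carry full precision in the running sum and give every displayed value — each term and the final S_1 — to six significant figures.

∫_10^20 x^4 dx evaluates to 620000.
Endpoint term: (f(10) + f(20))/2 = (10000.0 + 160000)/2 = 85000.0.
Running total after boundary: 705000.
Correction k=1: B_{2}/2! · (f^{(1)}(20) − f^{(1)}(10)) = 1/12 · (32000.0 − 4000.00) = 2333.33.

S_1 ≈ 707333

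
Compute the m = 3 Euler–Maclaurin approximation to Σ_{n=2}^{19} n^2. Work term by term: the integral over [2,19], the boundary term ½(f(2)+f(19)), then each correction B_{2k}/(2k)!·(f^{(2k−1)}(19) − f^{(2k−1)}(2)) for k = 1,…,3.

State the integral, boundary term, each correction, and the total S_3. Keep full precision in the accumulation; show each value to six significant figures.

The integral term ∫_2^19 x^2 dx = 2283.67.
½[f(2) + f(19)] = ½[4.00000 + 361.000] = 182.500.
So far: 2466.17.
Correction k=1: B_{2}/2! · (f^{(1)}(19) − f^{(1)}(2)) = 1/12 · (38.0000 − 4.00000) = 2.83333.
Running total after k=1: 2469.00.
Correction k=2: B_{4}/4! · (f^{(3)}(19) − f^{(3)}(2)) = −1/720 · (0.00000 − 0.00000) = 0.00000.
Running total after k=2: 2469.00.
Correction k=3: B_{6}/6! · (f^{(5)}(19) − f^{(5)}(2)) = 1/30240 · (0.00000 − 0.00000) = 0.00000.

S_3 ≈ 2469.00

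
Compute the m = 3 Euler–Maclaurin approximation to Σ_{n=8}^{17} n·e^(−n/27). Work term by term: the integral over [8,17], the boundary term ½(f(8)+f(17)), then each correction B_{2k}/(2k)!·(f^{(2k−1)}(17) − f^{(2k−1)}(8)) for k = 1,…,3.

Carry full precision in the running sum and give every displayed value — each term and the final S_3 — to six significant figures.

S_3 ≈ 77.1933

Integral: ∫_8^17 x·e^(−x/27) dx = 69.7174.
Endpoint term: (f(8) + f(17))/2 = (5.94854 + 9.05741)/2 = 7.50298.
Running total after boundary: 77.2204.
Correction k=1: B_{2}/2! · (f^{(1)}(17) − f^{(1)}(8)) = 1/12 · (0.197329 − 0.523251) = -0.0271601.
Running total after k=1: 77.1933.
Correction k=2: B_{4}/4! · (f^{(3)}(17) − f^{(3)}(8)) = −1/720 · (0.00173238 − 0.00275773) = 1.42409e-06.
Running total after k=2: 77.1933.
Correction k=3: B_{6}/6! · (f^{(5)}(17) − f^{(5)}(8)) = 1/30240 · (4.38146e-06 − 6.58120e-06) = -7.27428e-11.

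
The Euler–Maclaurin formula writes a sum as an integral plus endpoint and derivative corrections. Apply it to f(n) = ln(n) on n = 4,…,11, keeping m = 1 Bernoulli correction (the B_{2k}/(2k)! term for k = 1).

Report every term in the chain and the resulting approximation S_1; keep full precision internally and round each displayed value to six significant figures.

S_1 ≈ 15.7105

The integral term ∫_4^11 ln(x) dx = 13.8317.
Boundary: ½(f(4) + f(11)) = ½(1.38629 + 2.39790) = 1.89209.
Integral + boundary = 15.7238.
k=1: B_{2}/(2)! × [f^{(1)}(11) − f^{(1)}(4)] = 1/12 × (0.0909091 − 0.250000) = -0.0132576.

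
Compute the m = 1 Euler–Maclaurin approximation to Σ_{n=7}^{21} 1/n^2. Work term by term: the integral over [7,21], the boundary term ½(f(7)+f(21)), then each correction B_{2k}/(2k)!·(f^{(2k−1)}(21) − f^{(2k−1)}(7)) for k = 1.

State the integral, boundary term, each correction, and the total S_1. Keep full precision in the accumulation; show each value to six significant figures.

Integral: ∫_7^21 1/x^2 dx = 0.0952381.
Boundary: ½(f(7) + f(21)) = ½(0.0204082 + 0.00226757) = 0.0113379.
So far: 0.106576.
k=1: B_{2}/(2)! × [f^{(1)}(21) − f^{(1)}(7)] = 1/12 × (-0.000215959 − (-0.00583090)) = 0.000467912.

S_1 ≈ 0.107044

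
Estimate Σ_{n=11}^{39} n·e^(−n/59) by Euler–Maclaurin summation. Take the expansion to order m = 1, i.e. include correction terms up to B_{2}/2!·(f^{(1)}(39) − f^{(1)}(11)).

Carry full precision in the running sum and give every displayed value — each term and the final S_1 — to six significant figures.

∫_11^39 x·e^(−x/59) dx evaluates to 442.122.
Boundary: ½(f(11) + f(39)) = ½(9.12899 + 20.1367) = 14.6328.
Running total after boundary: 456.755.
k=1: B_{2}/(2)! × [f^{(1)}(39) − f^{(1)}(11)] = 1/12 × (0.175026 − 0.675179) = -0.0416795.

S_1 ≈ 456.713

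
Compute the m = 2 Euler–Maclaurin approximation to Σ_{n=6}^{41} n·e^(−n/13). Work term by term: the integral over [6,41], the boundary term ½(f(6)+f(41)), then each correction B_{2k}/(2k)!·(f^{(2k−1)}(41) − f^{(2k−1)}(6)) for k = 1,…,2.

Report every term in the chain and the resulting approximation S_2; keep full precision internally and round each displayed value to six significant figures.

S_2 ≈ 128.451

∫_6^41 x·e^(−x/13) dx evaluates to 125.721.
Boundary: ½(f(6) + f(41)) = ½(3.78188 + 1.75019) = 2.76604.
Running total after boundary: 128.487.
Correction k=1: B_{2}/2! · (f^{(1)}(41) − f^{(1)}(6)) = 1/12 · (-0.0919426 − 0.339399) = -0.0359452.
Partial sum through k=1: 128.451.
Correction k=2: B_{4}/4! · (f^{(3)}(41) − f^{(3)}(6)) = −1/720 · (-3.88599e-05 − 0.00946761) = 1.32034e-05.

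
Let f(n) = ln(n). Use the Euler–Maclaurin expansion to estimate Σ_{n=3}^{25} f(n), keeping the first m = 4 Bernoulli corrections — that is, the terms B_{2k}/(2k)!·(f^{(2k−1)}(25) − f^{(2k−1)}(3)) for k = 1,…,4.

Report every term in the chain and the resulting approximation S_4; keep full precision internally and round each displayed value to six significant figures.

S_4 ≈ 57.3105

The integral term ∫_3^25 ln(x) dx = 55.1761.
Boundary: ½(f(3) + f(25)) = ½(1.09861 + 3.21888) = 2.15874.
Running total after boundary: 57.3348.
Order-1 term: 1/12 · (0.0400000 − 0.333333) = -0.0244444.
After k=1: 57.3104.
Order-2 term: −1/720 · (0.000128000 − 0.0740741) = 0.000102703.
After k=2: 57.3105.
Order-3 term: 1/30240 · (2.45760e-06 − 0.0987654) = -3.26597e-06.
After k=3: 57.3105.
Order-4 term: −1/1209600 · (1.17965e-07 − 0.329218) = 2.72171e-07.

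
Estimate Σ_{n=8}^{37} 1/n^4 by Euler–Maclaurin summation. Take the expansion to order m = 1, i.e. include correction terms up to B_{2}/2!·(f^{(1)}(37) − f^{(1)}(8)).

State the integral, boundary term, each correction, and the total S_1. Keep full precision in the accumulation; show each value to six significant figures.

S_1 ≈ 0.000776966

Integral: ∫_8^37 1/x^4 dx = 0.000644461.
½[f(8) + f(37)] = ½[0.000244141 + 5.33572e-07] = 0.000122337.
So far: 0.000766798.
k=1: B_{2}/(2)! × [f^{(1)}(37) − f^{(1)}(8)] = 1/12 × (-5.76835e-08 − (-0.000122070)) = 1.01677e-05.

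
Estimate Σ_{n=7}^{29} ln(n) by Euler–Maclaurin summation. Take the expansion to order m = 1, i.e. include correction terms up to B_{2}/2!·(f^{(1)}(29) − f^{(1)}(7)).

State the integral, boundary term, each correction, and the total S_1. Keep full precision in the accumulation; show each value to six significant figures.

S_1 ≈ 64.6778

The integral term ∫_7^29 ln(x) dx = 62.0302.
Endpoint term: (f(7) + f(29))/2 = (1.94591 + 3.36730)/2 = 2.65660.
Running total after boundary: 64.6868.
k=1: B_{2}/(2)! × [f^{(1)}(29) − f^{(1)}(7)] = 1/12 × (0.0344828 − 0.142857) = -0.00903120.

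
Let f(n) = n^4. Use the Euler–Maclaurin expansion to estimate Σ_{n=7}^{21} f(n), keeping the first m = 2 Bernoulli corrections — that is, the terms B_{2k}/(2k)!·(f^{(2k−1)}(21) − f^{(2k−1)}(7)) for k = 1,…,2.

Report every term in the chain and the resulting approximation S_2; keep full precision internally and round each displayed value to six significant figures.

S_2 ≈ 914872

Integral: ∫_7^21 x^4 dx = 813459.
½[f(7) + f(21)] = ½[2401.00 + 194481] = 98441.0.
Integral + boundary = 911900.
k=1: B_{2}/(2)! × [f^{(1)}(21) − f^{(1)}(7)] = 1/12 × (37044.0 − 1372.00) = 2972.67.
Partial sum through k=1: 914872.
k=2: B_{4}/(4)! × [f^{(3)}(21) − f^{(3)}(7)] = −1/720 × (504.000 − 168.000) = -0.466667.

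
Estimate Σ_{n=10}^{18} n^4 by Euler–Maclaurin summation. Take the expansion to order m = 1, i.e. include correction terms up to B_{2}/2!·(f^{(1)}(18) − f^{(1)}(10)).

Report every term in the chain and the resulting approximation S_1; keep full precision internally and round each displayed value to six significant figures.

S_1 ≈ 417012

∫_10^18 x^4 dx evaluates to 357914.
Endpoint term: (f(10) + f(18))/2 = (10000.0 + 104976)/2 = 57488.0.
Running total after boundary: 415402.
Order-1 term: 1/12 · (23328.0 − 4000.00) = 1610.67.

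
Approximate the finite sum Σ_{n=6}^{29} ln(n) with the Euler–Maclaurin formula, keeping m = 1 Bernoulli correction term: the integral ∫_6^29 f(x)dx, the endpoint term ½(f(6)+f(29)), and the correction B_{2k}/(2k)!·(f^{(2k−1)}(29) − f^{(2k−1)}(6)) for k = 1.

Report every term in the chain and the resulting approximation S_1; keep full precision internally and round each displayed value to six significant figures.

∫_6^29 ln(x) dx evaluates to 63.9010.
Endpoint term: (f(6) + f(29))/2 = (1.79176 + 3.36730)/2 = 2.57953.
Integral + boundary = 66.4805.
Correction k=1: B_{2}/2! · (f^{(1)}(29) − f^{(1)}(6)) = 1/12 · (0.0344828 − 0.166667) = -0.0110153.

S_1 ≈ 66.4695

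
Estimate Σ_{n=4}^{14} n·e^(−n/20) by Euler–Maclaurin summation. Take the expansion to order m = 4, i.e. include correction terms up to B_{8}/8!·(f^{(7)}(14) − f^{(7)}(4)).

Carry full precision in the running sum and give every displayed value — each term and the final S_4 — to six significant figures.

S_4 ≈ 60.3842

The integral term ∫_4^14 x·e^(−x/20) dx = 55.3128.
Endpoint term: (f(4) + f(14))/2 = (3.27492 + 6.95219)/2 = 5.11356.
So far: 60.4263.
k=1: B_{2}/(2)! × [f^{(1)}(14) − f^{(1)}(4)] = 1/12 × (0.148976 − 0.654985) = -0.0421674.
After k=1: 60.3841.
k=2: B_{4}/(4)! × [f^{(3)}(14) − f^{(3)}(4)] = −1/720 × (0.00285537 − 0.00573112) = 3.99410e-06.
After k=2: 60.3842.
k=3: B_{6}/(6)! × [f^{(5)}(14) − f^{(5)}(4)] = 1/30240 × (1.33457e-05 − 2.45619e-05) = -3.70906e-10.
After k=3: 60.3842.
k=4: B_{8}/(8)! × [f^{(7)}(14) − f^{(7)}(4)] = −1/1209600 × (4.88826e-08 − 8.69901e-08) = 3.15042e-14.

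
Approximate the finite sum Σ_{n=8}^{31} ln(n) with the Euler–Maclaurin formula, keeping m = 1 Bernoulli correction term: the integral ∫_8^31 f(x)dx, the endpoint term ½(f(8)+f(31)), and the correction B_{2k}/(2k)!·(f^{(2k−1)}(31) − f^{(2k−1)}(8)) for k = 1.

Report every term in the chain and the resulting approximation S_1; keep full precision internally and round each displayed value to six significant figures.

∫_8^31 ln(x) dx evaluates to 66.8181.
Endpoint term: (f(8) + f(31))/2 = (2.07944 + 3.43399)/2 = 2.75671.
So far: 69.5748.
Order-1 term: 1/12 · (0.0322581 − 0.125000) = -0.00772849.

S_1 ≈ 69.5671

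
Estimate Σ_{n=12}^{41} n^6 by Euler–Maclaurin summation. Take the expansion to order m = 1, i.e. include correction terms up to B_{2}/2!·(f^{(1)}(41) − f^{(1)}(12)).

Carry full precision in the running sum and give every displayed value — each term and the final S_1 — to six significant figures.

∫_12^41 x^6 dx evaluates to 2.78169e+10.
Boundary: ½(f(12) + f(41)) = ½(2.98598e+06 + 4.75010e+09) = 2.37655e+09.
Running total after boundary: 3.01935e+10.
Order-1 term: 1/12 · (6.95137e+08 − 1.49299e+06) = 5.78037e+07.

S_1 ≈ 3.02513e+10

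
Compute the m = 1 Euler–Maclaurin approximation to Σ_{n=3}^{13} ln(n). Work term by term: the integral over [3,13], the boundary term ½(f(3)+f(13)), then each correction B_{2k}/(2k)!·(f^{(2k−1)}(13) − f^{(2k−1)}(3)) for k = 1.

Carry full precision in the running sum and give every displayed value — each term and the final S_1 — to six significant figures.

S_1 ≈ 21.8589

The integral term ∫_3^13 ln(x) dx = 20.0485.
Boundary: ½(f(3) + f(13)) = ½(1.09861 + 2.56495) = 1.83178.
Running total after boundary: 21.8803.
Correction k=1: B_{2}/2! · (f^{(1)}(13) − f^{(1)}(3)) = 1/12 · (0.0769231 − 0.333333) = -0.0213675.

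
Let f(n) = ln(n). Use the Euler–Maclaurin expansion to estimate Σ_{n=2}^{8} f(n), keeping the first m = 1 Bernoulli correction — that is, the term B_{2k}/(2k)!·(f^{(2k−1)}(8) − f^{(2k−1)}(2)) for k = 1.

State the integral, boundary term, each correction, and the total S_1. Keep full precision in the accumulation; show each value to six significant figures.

Integral: ∫_2^8 ln(x) dx = 9.24924.
½[f(2) + f(8)] = ½[0.693147 + 2.07944] = 1.38629.
Running total after boundary: 10.6355.
Correction k=1: B_{2}/2! · (f^{(1)}(8) − f^{(1)}(2)) = 1/12 · (0.125000 − 0.500000) = -0.0312500.

S_1 ≈ 10.6043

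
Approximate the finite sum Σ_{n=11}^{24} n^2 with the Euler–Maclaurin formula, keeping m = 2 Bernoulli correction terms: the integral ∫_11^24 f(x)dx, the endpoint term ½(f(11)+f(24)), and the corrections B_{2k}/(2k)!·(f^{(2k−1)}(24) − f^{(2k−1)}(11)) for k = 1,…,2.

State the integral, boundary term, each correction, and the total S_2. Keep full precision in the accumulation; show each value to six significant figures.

Integral: ∫_11^24 x^2 dx = 4164.33.
Endpoint term: (f(11) + f(24))/2 = (121.000 + 576.000)/2 = 348.500.
Integral + boundary = 4512.83.
Order-1 term: 1/12 · (48.0000 − 22.0000) = 2.16667.
After k=1: 4515.00.
Order-2 term: −1/720 · (0.00000 − 0.00000) = 0.00000.

S_2 ≈ 4515.00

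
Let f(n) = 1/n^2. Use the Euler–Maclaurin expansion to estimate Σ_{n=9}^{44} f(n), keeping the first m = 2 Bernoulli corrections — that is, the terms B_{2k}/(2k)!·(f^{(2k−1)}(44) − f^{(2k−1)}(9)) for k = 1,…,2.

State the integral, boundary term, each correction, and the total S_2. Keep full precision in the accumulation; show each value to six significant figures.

S_2 ≈ 0.0950410

The integral term ∫_9^44 1/x^2 dx = 0.0883838.
Endpoint term: (f(9) + f(44))/2 = (0.0123457 + 0.000516529)/2 = 0.00643110.
Integral + boundary = 0.0948149.
k=1: B_{2}/(2)! × [f^{(1)}(44) − f^{(1)}(9)] = 1/12 × (-2.34786e-05 − (-0.00274348)) = 0.000226667.
Running total after k=1: 0.0950416.
k=2: B_{4}/(4)! × [f^{(3)}(44) − f^{(3)}(9)] = −1/720 × (-1.45528e-07 − (-0.000406442)) = -5.64301e-07.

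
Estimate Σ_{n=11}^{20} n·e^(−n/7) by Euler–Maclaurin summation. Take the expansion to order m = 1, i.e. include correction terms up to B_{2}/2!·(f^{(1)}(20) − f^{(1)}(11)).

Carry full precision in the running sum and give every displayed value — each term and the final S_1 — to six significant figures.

S_1 ≈ 17.0395

∫_11^20 x·e^(−x/7) dx evaluates to 15.3215.
Endpoint term: (f(11) + f(20))/2 = (2.28523 + 1.14865)/2 = 1.71694.
Running total after boundary: 17.0384.
Order-1 term: 1/12 · (-0.106661 − (-0.118713)) = 0.00100439.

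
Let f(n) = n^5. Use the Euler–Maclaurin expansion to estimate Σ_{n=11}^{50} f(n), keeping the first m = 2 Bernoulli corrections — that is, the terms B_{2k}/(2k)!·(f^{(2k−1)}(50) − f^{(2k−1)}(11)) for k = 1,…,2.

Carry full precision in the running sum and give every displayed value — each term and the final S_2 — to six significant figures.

∫_11^50 x^5 dx evaluates to 2.60387e+09.
Boundary: ½(f(11) + f(50)) = ½(161051 + 3.12500e+08) = 1.56331e+08.
So far: 2.76020e+09.
k=1: B_{2}/(2)! × [f^{(1)}(50) − f^{(1)}(11)] = 1/12 × (3.12500e+07 − 73205.0) = 2.59807e+06.
Running total after k=1: 2.76280e+09.
k=2: B_{4}/(4)! × [f^{(3)}(50) − f^{(3)}(11)] = −1/720 × (150000 − 7260.00) = -198.250.

S_2 ≈ 2.76280e+09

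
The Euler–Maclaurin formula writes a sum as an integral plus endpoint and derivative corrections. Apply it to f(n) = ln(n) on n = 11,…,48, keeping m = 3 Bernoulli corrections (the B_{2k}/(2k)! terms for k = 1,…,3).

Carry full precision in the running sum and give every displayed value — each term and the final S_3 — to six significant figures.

S_3 ≈ 125.570

∫_11^48 ln(x) dx evaluates to 122.441.
Endpoint term: (f(11) + f(48))/2 = (2.39790 + 3.87120)/2 = 3.13455.
So far: 125.575.
Correction k=1: B_{2}/2! · (f^{(1)}(48) − f^{(1)}(11)) = 1/12 · (0.0208333 − 0.0909091) = -0.00583965.
Running total after k=1: 125.570.
Correction k=2: B_{4}/4! · (f^{(3)}(48) − f^{(3)}(11)) = −1/720 · (1.80845e-05 − 0.00150263) = 2.06187e-06.
Running total after k=2: 125.570.
Correction k=3: B_{6}/6! · (f^{(5)}(48) − f^{(5)}(11)) = 1/30240 · (9.41901e-08 − 0.000149021) = -4.92483e-09.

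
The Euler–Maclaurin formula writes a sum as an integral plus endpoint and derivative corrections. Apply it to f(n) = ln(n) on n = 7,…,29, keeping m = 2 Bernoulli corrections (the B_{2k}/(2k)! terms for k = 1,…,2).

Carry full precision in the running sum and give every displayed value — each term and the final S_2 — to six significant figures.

∫_7^29 ln(x) dx evaluates to 62.0302.
Boundary: ½(f(7) + f(29)) = ½(1.94591 + 3.36730) = 2.65660.
Running total after boundary: 64.6868.
Correction k=1: B_{2}/2! · (f^{(1)}(29) − f^{(1)}(7)) = 1/12 · (0.0344828 − 0.142857) = -0.00903120.
Partial sum through k=1: 64.6778.
Correction k=2: B_{4}/4! · (f^{(3)}(29) − f^{(3)}(7)) = −1/720 · (8.20042e-05 − 0.00583090) = 7.98458e-06.

S_2 ≈ 64.6778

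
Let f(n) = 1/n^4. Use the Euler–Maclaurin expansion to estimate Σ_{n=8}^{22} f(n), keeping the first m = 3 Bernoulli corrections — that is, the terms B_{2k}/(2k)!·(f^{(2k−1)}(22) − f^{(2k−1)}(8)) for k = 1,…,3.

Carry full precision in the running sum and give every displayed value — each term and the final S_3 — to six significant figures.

Integral: ∫_8^22 1/x^4 dx = 0.000619737.
Endpoint term: (f(8) + f(22))/2 = (0.000244141 + 4.26883e-06)/2 = 0.000124205.
So far: 0.000743942.
k=1: B_{2}/(2)! × [f^{(1)}(22) − f^{(1)}(8)] = 1/12 × (-7.76152e-07 − (-0.000122070)) = 1.01078e-05.
Running total after k=1: 0.000754049.
k=2: B_{4}/(4)! × [f^{(3)}(22) − f^{(3)}(8)] = −1/720 × (-4.81086e-08 − (-5.72205e-05)) = -7.94060e-08.
Running total after k=2: 0.000753970.
k=3: B_{6}/(6)! × [f^{(5)}(22) − f^{(5)}(8)] = 1/30240 × (-5.56628e-09 − (-5.00679e-05)) = 1.65550e-09.

S_3 ≈ 0.000753972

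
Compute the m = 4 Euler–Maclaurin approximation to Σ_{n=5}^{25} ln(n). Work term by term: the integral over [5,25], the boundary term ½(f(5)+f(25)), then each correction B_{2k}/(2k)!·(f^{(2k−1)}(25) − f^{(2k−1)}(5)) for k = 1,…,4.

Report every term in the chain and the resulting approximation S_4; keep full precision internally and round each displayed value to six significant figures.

S_4 ≈ 54.8256

∫_5^25 ln(x) dx evaluates to 52.4247.
Endpoint term: (f(5) + f(25))/2 = (1.60944 + 3.21888)/2 = 2.41416.
Integral + boundary = 54.8389.
Correction k=1: B_{2}/2! · (f^{(1)}(25) − f^{(1)}(5)) = 1/12 · (0.0400000 − 0.200000) = -0.0133333.
Running total after k=1: 54.8255.
Correction k=2: B_{4}/4! · (f^{(3)}(25) − f^{(3)}(5)) = −1/720 · (0.000128000 − 0.0160000) = 2.20444e-05.
Running total after k=2: 54.8256.
Correction k=3: B_{6}/6! · (f^{(5)}(25) − f^{(5)}(5)) = 1/30240 · (2.45760e-06 − 0.00768000) = -2.53887e-07.
Running total after k=3: 54.8256.
Correction k=4: B_{8}/8! · (f^{(7)}(25) − f^{(7)}(5)) = −1/1209600 · (1.17965e-07 − 0.00921600) = 7.61895e-09.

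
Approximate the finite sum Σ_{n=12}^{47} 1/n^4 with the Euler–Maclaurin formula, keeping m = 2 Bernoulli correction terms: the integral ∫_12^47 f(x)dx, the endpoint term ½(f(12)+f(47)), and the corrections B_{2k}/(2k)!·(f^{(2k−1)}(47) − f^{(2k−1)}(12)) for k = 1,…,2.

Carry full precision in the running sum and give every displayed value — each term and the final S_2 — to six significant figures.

Integral: ∫_12^47 1/x^4 dx = 0.000189691.
Boundary: ½(f(12) + f(47)) = ½(4.82253e-05 + 2.04931e-07) = 2.42151e-05.
Running total after boundary: 0.000213906.
Correction k=1: B_{2}/2! · (f^{(1)}(47) − f^{(1)}(12)) = 1/12 · (-1.74410e-08 − (-1.60751e-05)) = 1.33814e-06.
Running total after k=1: 0.000215244.
Correction k=2: B_{4}/4! · (f^{(3)}(47) − f^{(3)}(12)) = −1/720 · (-2.36862e-10 − (-3.34898e-06)) = -4.65103e-09.

S_2 ≈ 0.000215239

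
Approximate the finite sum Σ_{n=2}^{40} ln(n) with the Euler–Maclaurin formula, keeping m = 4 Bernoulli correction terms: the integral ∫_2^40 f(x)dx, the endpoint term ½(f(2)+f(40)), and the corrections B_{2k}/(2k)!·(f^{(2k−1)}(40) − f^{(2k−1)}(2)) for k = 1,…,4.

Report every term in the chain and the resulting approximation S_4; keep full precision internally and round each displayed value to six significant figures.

S_4 ≈ 110.321

∫_2^40 ln(x) dx evaluates to 108.169.
Boundary: ½(f(2) + f(40)) = ½(0.693147 + 3.68888) = 2.19101.
Running total after boundary: 110.360.
k=1: B_{2}/(2)! × [f^{(1)}(40) − f^{(1)}(2)] = 1/12 × (0.0250000 − 0.500000) = -0.0395833.
Running total after k=1: 110.320.
k=2: B_{4}/(4)! × [f^{(3)}(40) − f^{(3)}(2)] = −1/720 × (3.12500e-05 − 0.250000) = 0.000347179.
Running total after k=2: 110.321.
k=3: B_{6}/(6)! × [f^{(5)}(40) − f^{(5)}(2)] = 1/30240 × (2.34375e-07 − 0.750000) = -2.48016e-05.
Running total after k=3: 110.321.
k=4: B_{8}/(8)! × [f^{(7)}(40) − f^{(7)}(2)] = −1/1209600 × (4.39453e-09 − 5.62500) = 4.65030e-06.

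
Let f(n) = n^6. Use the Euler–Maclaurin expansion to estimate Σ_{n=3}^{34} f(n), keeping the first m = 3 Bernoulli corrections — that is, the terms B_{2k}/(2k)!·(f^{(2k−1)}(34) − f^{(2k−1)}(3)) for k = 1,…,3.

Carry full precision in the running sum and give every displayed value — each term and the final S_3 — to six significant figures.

S_3 ≈ 8.29845e+09

Integral: ∫_3^34 x^6 dx = 7.50334e+09.
Boundary: ½(f(3) + f(34)) = ½(729.000 + 1.54480e+09) = 7.72403e+08.
So far: 8.27574e+09.
Order-1 term: 1/12 · (2.72613e+08 − 1458.00) = 2.27176e+07.
Partial sum through k=1: 8.29846e+09.
Order-2 term: −1/720 · (4.71648e+06 − 3240.00) = -6546.17.
Partial sum through k=2: 8.29845e+09.
Order-3 term: 1/30240 · (24480.0 − 2160.00) = 0.738095.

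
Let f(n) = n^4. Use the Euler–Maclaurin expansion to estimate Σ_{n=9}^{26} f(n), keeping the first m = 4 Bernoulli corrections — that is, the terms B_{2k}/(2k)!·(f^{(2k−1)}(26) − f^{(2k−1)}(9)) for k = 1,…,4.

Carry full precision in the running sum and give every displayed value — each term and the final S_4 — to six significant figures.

S_4 ≈ 2.60185e+06

∫_9^26 x^4 dx evaluates to 2.36447e+06.
Endpoint term: (f(9) + f(26))/2 = (6561.00 + 456976)/2 = 231768.
Running total after boundary: 2.59623e+06.
Correction k=1: B_{2}/2! · (f^{(1)}(26) − f^{(1)}(9)) = 1/12 · (70304.0 − 2916.00) = 5615.67.
After k=1: 2.60185e+06.
Correction k=2: B_{4}/4! · (f^{(3)}(26) − f^{(3)}(9)) = −1/720 · (624.000 − 216.000) = -0.566667.
After k=2: 2.60185e+06.
Correction k=3: B_{6}/6! · (f^{(5)}(26) − f^{(5)}(9)) = 1/30240 · (0.00000 − 0.00000) = 0.00000.
After k=3: 2.60185e+06.
Correction k=4: B_{8}/8! · (f^{(7)}(26) − f^{(7)}(9)) = −1/1209600 · (0.00000 − 0.00000) = 0.00000.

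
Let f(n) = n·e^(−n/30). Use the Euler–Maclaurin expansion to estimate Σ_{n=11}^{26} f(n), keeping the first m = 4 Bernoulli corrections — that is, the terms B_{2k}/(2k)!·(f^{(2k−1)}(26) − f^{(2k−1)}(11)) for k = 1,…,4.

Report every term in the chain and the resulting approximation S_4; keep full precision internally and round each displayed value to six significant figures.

S_4 ≈ 155.496

Integral: ∫_11^26 x·e^(−x/30) dx = 146.251.
½[f(11) + f(26)] = ½[7.62345 + 10.9291] = 9.27628.
Integral + boundary = 155.528.
Correction k=1: B_{2}/2! · (f^{(1)}(26) − f^{(1)}(11)) = 1/12 · (0.0560467 − 0.438926) = -0.0319066.
Partial sum through k=1: 155.496.
Correction k=2: B_{4}/4! · (f^{(3)}(26) − f^{(3)}(11)) = −1/720 · (0.000996386 − 0.00202779) = 1.43250e-06.
Partial sum through k=2: 155.496.
Correction k=3: B_{6}/6! · (f^{(5)}(26) − f^{(5)}(11)) = 1/30240 · (2.14500e-06 − 3.96431e-06) = -6.01623e-11.
Partial sum through k=3: 155.496.
Correction k=4: B_{8}/8! · (f^{(7)}(26) − f^{(7)}(11)) = −1/1209600 · (3.53656e-09 − 6.30613e-09) = 2.28966e-15.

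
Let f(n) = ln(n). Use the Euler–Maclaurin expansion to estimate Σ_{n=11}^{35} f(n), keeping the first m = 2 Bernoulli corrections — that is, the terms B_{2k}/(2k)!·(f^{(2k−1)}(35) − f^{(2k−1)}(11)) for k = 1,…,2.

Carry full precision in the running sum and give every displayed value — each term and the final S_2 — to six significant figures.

Integral: ∫_11^35 ln(x) dx = 74.0603.
Boundary: ½(f(11) + f(35)) = ½(2.39790 + 3.55535) = 2.97662.
Integral + boundary = 77.0370.
Order-1 term: 1/12 · (0.0285714 − 0.0909091) = -0.00519481.
Running total after k=1: 77.0318.
Order-2 term: −1/720 · (4.66472e-05 − 0.00150263) = 2.02220e-06.

S_2 ≈ 77.0318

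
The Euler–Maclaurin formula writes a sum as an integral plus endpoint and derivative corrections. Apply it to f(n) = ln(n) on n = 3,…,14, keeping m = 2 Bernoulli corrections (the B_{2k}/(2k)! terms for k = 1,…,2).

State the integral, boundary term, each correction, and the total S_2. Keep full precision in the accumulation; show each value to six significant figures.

∫_3^14 ln(x) dx evaluates to 22.6510.
½[f(3) + f(14)] = ½[1.09861 + 2.63906] = 1.86883.
Running total after boundary: 24.5198.
k=1: B_{2}/(2)! × [f^{(1)}(14) − f^{(1)}(3)] = 1/12 × (0.0714286 − 0.333333) = -0.0218254.
Running total after k=1: 24.4980.
k=2: B_{4}/(4)! × [f^{(3)}(14) − f^{(3)}(3)] = −1/720 × (0.000728863 − 0.0740741) = 0.000101868.

S_2 ≈ 24.4981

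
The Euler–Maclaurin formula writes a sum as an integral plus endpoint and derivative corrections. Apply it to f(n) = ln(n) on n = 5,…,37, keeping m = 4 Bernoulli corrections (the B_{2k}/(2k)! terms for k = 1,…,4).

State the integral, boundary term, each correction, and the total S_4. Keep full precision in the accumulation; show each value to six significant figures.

S_4 ≈ 96.1526

The integral term ∫_5^37 ln(x) dx = 93.5568.
Endpoint term: (f(5) + f(37))/2 = (1.60944 + 3.61092)/2 = 2.61018.
So far: 96.1670.
k=1: B_{2}/(2)! × [f^{(1)}(37) − f^{(1)}(5)] = 1/12 × (0.0270270 − 0.200000) = -0.0144144.
Partial sum through k=1: 96.1525.
k=2: B_{4}/(4)! × [f^{(3)}(37) − f^{(3)}(5)] = −1/720 × (3.94843e-05 − 0.0160000) = 2.21674e-05.
Partial sum through k=2: 96.1526.
k=3: B_{6}/(6)! × [f^{(5)}(37) − f^{(5)}(5)] = 1/30240 × (3.46101e-07 − 0.00768000) = -2.53957e-07.
Partial sum through k=3: 96.1526.
k=4: B_{8}/(8)! × [f^{(7)}(37) − f^{(7)}(5)] = −1/1209600 × (7.58439e-09 − 0.00921600) = 7.61904e-09.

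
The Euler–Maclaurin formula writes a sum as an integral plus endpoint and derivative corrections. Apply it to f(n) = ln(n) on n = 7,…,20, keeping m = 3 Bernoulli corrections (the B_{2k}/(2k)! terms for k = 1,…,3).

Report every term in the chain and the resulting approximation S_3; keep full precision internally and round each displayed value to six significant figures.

Integral: ∫_7^20 ln(x) dx = 33.2933.
Boundary: ½(f(7) + f(20)) = ½(1.94591 + 2.99573) = 2.47082.
Integral + boundary = 35.7641.
Order-1 term: 1/12 · (0.0500000 − 0.142857) = -0.00773810.
After k=1: 35.7564.
Order-2 term: −1/720 · (0.000250000 − 0.00583090) = 7.75126e-06.
After k=2: 35.7564.
Order-3 term: 1/30240 · (7.50000e-06 − 0.00142798) = -4.69734e-08.

S_3 ≈ 35.7564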